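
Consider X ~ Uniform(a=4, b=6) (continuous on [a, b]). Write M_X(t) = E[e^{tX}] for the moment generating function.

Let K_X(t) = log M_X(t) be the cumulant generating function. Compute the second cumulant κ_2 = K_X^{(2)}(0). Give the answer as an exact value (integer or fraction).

κ_2 = K^(2)(0) = 1/3

M_X(t) = (e^(6*t) - e^(4*t))/(2*t)
K_X(t) = log M_X(t) = -log(t) + log(e^(6*t) - e^(4*t)) - log(2)
K^(2)(t) = (-4*t^2*e^(2*t) + e^(4*t) - 2*e^(2*t) + 1)/(t^2*e^(4*t) - 2*t^2*e^(2*t) + t^2)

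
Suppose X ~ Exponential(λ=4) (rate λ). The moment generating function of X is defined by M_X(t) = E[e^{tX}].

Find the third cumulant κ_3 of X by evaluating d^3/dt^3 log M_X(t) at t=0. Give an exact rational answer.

κ_3 = K^(3)(0) = 1/32

M_X(t) = 4/(4 - t)
K_X(t) = log M_X(t) = -log(4 - t) + 2*log(2)
K^(3)(t) = -2/(t^3 - 12*t^2 + 48*t - 64)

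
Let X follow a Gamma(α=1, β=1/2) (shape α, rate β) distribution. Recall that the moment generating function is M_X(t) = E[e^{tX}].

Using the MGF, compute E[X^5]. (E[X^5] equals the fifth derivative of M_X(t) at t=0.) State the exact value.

E[X^5] = M^(5)(0) = 3840

M_X(t) = 1/(2*(1/2 - t))
M^(5)(t) = 3840/(64*t^6 - 192*t^5 + 240*t^4 - 160*t^3 + 60*t^2 - 12*t + 1)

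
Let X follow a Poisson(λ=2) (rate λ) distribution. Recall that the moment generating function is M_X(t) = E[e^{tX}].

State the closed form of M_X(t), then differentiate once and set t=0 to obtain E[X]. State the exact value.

E[X] = M′(0) = 2

M_X(t) = e^(2*e^(t) - 2)
M′(t) = 2*e^(-2)*e^(t)*e^(2*e^(t))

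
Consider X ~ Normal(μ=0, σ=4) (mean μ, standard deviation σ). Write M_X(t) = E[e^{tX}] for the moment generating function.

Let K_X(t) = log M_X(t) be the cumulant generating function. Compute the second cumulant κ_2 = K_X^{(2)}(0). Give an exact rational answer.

κ_2 = d^2K/dt^2 |_{t=0} = 16

M_X(t) = e^(8*t^2)
K_X(t) = log M_X(t) = 8*t^2
dK/dt = 16*t
d^2K/dt^2 = 16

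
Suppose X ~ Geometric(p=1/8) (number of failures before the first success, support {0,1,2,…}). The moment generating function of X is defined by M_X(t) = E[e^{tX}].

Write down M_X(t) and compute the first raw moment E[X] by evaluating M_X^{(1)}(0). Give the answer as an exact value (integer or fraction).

M_X(t) = 1/(8*(1 - 7*e^(t)/8))
M^(1)(t) = 7*e^(t)/(49*e^(2*t) - 112*e^(t) + 64)

E[X] = M^(1)(0) = 7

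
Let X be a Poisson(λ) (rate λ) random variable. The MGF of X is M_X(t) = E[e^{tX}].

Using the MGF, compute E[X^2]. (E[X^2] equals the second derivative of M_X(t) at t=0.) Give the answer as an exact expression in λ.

M_X(t) = e^(λ*(e^(t) - 1))
M′(t) = λ*e^(-λ)*e^(t)*e^(λ*e^(t))
M′′(t) = (λ^2*e^(2*t)*e^(λ*e^(t)) + λ*e^(t)*e^(λ*e^(t)))*e^(-λ)

E[X^2] = M′′(0) = λ*(λ + 1)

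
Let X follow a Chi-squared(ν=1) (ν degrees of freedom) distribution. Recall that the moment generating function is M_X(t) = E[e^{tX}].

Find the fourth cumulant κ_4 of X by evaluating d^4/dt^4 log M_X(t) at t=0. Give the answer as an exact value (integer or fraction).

κ_4 = d^4K/dt^4 |_{t=0} = 48

M_X(t) = 1/√(1 - 2*t)
K_X(t) = log M_X(t) = -log(1 - 2*t)/2
dK/dt = -1/(2*t - 1)
d^2K/dt^2 = 2/(4*t^2 - 4*t + 1)
d^3K/dt^3 = -8/(8*t^3 - 12*t^2 + 6*t - 1)
d^4K/dt^4 = 48/(16*t^4 - 32*t^3 + 24*t^2 - 8*t + 1)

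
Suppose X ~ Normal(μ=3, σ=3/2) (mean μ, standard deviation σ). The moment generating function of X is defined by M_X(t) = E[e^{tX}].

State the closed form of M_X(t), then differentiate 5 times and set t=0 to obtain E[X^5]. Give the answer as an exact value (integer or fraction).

E[X^5] = d^5M/dt^5 |_{t=0} = 17253/16

M_X(t) = e^(9*t^2/8 + 3*t)
dM/dt = 9*t*e^(3*t)*e^(9*t^2/8)/4 + 3*e^(3*t)*e^(9*t^2/8)
d^2M/dt^2 = 81*t^2*e^(3*t)*e^(9*t^2/8)/16 + 27*t*e^(3*t)*e^(9*t^2/8)/2 + 45*e^(3*t)*e^(9*t^2/8)/4
d^3M/dt^3 = 729*t^3*e^(3*t)*e^(9*t^2/8)/64 + 729*t^2*e^(3*t)*e^(9*t^2/8)/16 + 1215*t*e^(3*t)*e^(9*t^2/8)/16 + 189*e^(3*t)*e^(9*t^2/8)/4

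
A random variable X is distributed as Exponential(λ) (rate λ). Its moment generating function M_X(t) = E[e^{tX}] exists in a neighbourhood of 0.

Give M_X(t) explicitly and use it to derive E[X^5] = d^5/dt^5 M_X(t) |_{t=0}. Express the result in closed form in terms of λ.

E[X^5] = d^5M/dt^5 |_{t=0} = 120/λ^5

M_X(t) = λ/(λ - t)
dM/dt = λ/(λ^2 - 2*λ*t + t^2)
d^2M/dt^2 = -2*λ/(-λ^3 + 3*λ^2*t - 3*λ*t^2 + t^3)
d^3M/dt^3 = 6*λ/(λ^4 - 4*λ^3*t + 6*λ^2*t^2 - 4*λ*t^3 + t^4)
d^4M/dt^4 = -24*λ/(-λ^5 + 5*λ^4*t - 10*λ^3*t^2 + 10*λ^2*t^3 - 5*λ*t^4 + t^5)
d^5M/dt^5 = 120*λ/(λ^6 - 6*λ^5*t + 15*λ^4*t^2 - 20*λ^3*t^3 + 15*λ^2*t^4 - 6*λ*t^5 + t^6)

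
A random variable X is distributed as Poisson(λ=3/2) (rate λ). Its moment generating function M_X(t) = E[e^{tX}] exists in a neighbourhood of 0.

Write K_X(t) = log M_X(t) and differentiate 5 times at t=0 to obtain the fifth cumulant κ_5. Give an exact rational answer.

κ_5 = K^(5)(0) = 3/2

M_X(t) = e^(3*e^(t)/2 - 3/2)
K_X(t) = log M_X(t) = 3*e^(t)/2 - 3/2
K^(5)(t) = 3*e^(t)/2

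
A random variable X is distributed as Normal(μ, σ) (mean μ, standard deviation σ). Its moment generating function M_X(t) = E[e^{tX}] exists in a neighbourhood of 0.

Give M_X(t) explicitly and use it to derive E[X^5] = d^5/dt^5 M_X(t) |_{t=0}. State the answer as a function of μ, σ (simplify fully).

E[X^5] = M^(5)(0) = μ*(μ^4 + 10*μ^2*σ^2 + 15*σ^4)

M_X(t) = e^(μ*t + σ^2*t^2/2)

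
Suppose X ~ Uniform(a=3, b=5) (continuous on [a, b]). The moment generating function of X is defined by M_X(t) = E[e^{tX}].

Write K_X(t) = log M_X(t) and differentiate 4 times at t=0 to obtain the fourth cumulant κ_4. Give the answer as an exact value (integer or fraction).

M_X(t) = (e^(5*t) - e^(3*t))/(2*t)
K_X(t) = log M_X(t) = -log(t) + log(e^(5*t) - e^(3*t)) - log(2)
dK/dt = (5*t*e^(2*t) - 3*t - e^(2*t) + 1)/(t*e^(2*t) - t)
d^2K/dt^2 = (-4*t^2*e^(2*t) + e^(4*t) - 2*e^(2*t) + 1)/(t^2*e^(4*t) - 2*t^2*e^(2*t) + t^2)
d^3K/dt^3 = (8*t^3*e^(4*t) + 8*t^3*e^(2*t) - 2*e^(6*t) + 6*e^(4*t) - 6*e^(2*t) + 2)/(t^3*e^(6*t) - 3*t^3*e^(4*t) + 3*t^3*e^(2*t) - t^3)

κ_4 = d^4K/dt^4 |_{t=0} = -2/15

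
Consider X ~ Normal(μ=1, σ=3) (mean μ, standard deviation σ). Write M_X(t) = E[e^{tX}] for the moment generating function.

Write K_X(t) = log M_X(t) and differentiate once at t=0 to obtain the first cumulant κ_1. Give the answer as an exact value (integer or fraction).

M_X(t) = e^(9*t^2/2 + t)
K_X(t) = log M_X(t) = 9*t^2/2 + t
D[K](t) = 9*t + 1

κ_1 = D[K](0) = 1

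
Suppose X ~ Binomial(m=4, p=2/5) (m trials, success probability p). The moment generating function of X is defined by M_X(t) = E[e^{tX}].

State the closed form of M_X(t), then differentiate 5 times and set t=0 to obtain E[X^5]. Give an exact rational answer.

M_X(t) = (2*e^(t)/5 + 3/5)^4
M^(5)(t) = 16384*e^(4*t)/625 + 23328*e^(3*t)/625 + 6912*e^(2*t)/625 + 216*e^(t)/625

E[X^5] = M^(5)(0) = 9368/125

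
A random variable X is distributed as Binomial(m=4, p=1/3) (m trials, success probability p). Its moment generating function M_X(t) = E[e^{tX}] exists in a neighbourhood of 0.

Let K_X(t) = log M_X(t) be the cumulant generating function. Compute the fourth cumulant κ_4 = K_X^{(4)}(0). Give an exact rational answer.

M_X(t) = (e^(t)/3 + 2/3)^4
K_X(t) = log M_X(t) = 4*log(e^(t)/3 + 2/3)
K′(t) = 4*e^(t)/(e^(t) + 2)
K′′(t) = 8*e^(t)/(e^(2*t) + 4*e^(t) + 4)
K′′′(t) = (-8*e^(2*t) + 16*e^(t))/(e^(3*t) + 6*e^(2*t) + 12*e^(t) + 8)
K′′′′(t) = (8*e^(3*t) - 64*e^(2*t) + 32*e^(t))/(e^(4*t) + 8*e^(3*t) + 24*e^(2*t) + 32*e^(t) + 16)

κ_4 = K′′′′(0) = -8/27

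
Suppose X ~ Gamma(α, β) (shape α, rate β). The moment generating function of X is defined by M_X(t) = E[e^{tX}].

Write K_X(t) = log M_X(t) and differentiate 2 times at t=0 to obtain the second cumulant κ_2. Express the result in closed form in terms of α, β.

M_X(t) = (β/(β - t))^α
K_X(t) = log M_X(t) = α*(log(β) - log(β - t))
K^(2)(t) = α/(β^2 - 2*β*t + t^2)

κ_2 = K^(2)(0) = α/β^2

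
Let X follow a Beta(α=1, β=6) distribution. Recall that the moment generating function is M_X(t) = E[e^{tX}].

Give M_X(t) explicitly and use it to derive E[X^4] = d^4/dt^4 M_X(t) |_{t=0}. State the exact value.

E[X^4] = M′′′′(0) = 1/210

M_X(t) = ₁F₁(1; 7; t)
M′(t) = ₁F₁(2; 8; t)/7
M′′(t) = ₁F₁(3; 9; t)/28
M′′′(t) = ₁F₁(4; 10; t)/84
M′′′′(t) = ₁F₁(5; 11; t)/210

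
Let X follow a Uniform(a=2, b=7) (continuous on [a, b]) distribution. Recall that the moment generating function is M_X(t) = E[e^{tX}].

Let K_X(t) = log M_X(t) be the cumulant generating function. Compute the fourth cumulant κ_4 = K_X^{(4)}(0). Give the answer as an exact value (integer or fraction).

κ_4 = d^4K/dt^4 |_{t=0} = -125/24

M_X(t) = (e^(7*t) - e^(2*t))/(5*t)
K_X(t) = log M_X(t) = -log(t) + log(e^(7*t) - e^(2*t)) - log(5)
dK/dt = (7*t*e^(5*t) - 2*t - e^(5*t) + 1)/(t*e^(5*t) - t)
d^2K/dt^2 = (-25*t^2*e^(5*t) + e^(10*t) - 2*e^(5*t) + 1)/(t^2*e^(10*t) - 2*t^2*e^(5*t) + t^2)
d^3K/dt^3 = (125*t^3*e^(10*t) + 125*t^3*e^(5*t) - 2*e^(15*t) + 6*e^(10*t) - 6*e^(5*t) + 2)/(t^3*e^(15*t) - 3*t^3*e^(10*t) + 3*t^3*e^(5*t) - t^3)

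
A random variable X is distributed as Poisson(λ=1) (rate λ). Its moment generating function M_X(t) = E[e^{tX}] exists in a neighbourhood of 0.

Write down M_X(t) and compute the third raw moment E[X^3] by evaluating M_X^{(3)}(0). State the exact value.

E[X^3] = M′′′(0) = 5

M_X(t) = e^(e^(t) - 1)
M′(t) = e^(-1)*e^(t)*e^(e^(t))
M′′(t) = (e^(2*t)*e^(e^(t)) + e^(t)*e^(e^(t)))*e^(-1)
M′′′(t) = (e^(3*t)*e^(e^(t)) + 3*e^(2*t)*e^(e^(t)) + e^(t)*e^(e^(t)))*e^(-1)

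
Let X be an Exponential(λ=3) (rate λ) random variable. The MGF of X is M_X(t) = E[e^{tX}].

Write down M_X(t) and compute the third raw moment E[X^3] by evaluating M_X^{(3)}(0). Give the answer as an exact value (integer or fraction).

M_X(t) = 3/(3 - t)
dM/dt = 3/(t^2 - 6*t + 9)
d^2M/dt^2 = -6/(t^3 - 9*t^2 + 27*t - 27)
d^3M/dt^3 = 18/(t^4 - 12*t^3 + 54*t^2 - 108*t + 81)

E[X^3] = d^3M/dt^3 |_{t=0} = 2/9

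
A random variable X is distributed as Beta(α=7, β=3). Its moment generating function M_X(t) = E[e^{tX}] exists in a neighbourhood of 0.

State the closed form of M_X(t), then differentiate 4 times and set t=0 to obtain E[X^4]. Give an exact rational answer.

M_X(t) = ₁F₁(7; 10; t)
dM/dt = 7*₁F₁(8; 11; t)/10
d^2M/dt^2 = 28*₁F₁(9; 12; t)/55
d^3M/dt^3 = 21*₁F₁(10; 13; t)/55
d^4M/dt^4 = 42*₁F₁(11; 14; t)/143

E[X^4] = d^4M/dt^4 |_{t=0} = 42/143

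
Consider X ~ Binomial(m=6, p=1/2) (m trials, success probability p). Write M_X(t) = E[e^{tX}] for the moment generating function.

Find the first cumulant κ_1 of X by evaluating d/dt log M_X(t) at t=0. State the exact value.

κ_1 = K′(0) = 3

M_X(t) = (e^(t)/2 + 1/2)^6
K_X(t) = log M_X(t) = 6*log(e^(t)/2 + 1/2)
K′(t) = 6*e^(t)/(e^(t) + 1)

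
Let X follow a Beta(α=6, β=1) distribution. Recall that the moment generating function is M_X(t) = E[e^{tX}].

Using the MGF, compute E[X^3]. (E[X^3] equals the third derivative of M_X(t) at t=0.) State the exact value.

E[X^3] = D^3[M](0) = 2/3

M_X(t) = ₁F₁(6; 7; t)
D^3[M](t) = 2*₁F₁(9; 10; t)/3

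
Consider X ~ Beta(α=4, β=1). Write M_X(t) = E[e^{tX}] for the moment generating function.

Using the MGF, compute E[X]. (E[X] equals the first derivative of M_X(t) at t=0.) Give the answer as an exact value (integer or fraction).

E[X] = D[M](0) = 4/5

M_X(t) = ₁F₁(4; 5; t)
D[M](t) = 4*₁F₁(5; 6; t)/5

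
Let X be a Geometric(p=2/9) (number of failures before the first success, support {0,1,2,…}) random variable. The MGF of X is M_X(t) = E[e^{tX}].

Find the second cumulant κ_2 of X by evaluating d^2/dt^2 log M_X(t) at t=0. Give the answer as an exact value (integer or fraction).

M_X(t) = 2/(9*(1 - 7*e^(t)/9))
K_X(t) = log M_X(t) = -log(1 - 7*e^(t)/9) - 2*log(3) + log(2)
K′(t) = -7*e^(t)/(7*e^(t) - 9)
K′′(t) = 63*e^(t)/(49*e^(2*t) - 126*e^(t) + 81)

κ_2 = K′′(0) = 63/4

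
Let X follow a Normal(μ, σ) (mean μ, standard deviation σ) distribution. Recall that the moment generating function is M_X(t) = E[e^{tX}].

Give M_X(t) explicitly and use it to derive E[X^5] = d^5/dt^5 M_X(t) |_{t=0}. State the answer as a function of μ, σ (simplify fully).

M_X(t) = e^(μ*t + σ^2*t^2/2)
M′(t) = μ*e^(μ*t)*e^(σ^2*t^2/2) + σ^2*t*e^(μ*t)*e^(σ^2*t^2/2)
M′′(t) = μ^2*e^(μ*t)*e^(σ^2*t^2/2) + 2*μ*σ^2*t*e^(μ*t)*e^(σ^2*t^2/2) + σ^4*t^2*e^(μ*t)*e^(σ^2*t^2/2) + σ^2*e^(μ*t)*e^(σ^2*t^2/2)

E[X^5] = M′′′′′(0) = μ*(μ^4 + 10*μ^2*σ^2 + 15*σ^4)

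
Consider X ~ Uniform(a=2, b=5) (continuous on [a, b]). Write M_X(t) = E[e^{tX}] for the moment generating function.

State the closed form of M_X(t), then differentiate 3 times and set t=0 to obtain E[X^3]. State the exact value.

E[X^3] = M^(3)(0) = 203/4

M_X(t) = (e^(5*t) - e^(2*t))/(3*t)
M^(3)(t) = (125*t^3*e^(5*t) - 8*t^3*e^(2*t) - 75*t^2*e^(5*t) + 12*t^2*e^(2*t) + 30*t*e^(5*t) - 12*t*e^(2*t) - 6*e^(5*t) + 6*e^(2*t))/(3*t^4)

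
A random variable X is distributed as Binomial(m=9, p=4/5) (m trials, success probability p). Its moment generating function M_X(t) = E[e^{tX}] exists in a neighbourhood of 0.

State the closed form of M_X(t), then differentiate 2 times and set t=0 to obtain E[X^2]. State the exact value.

M_X(t) = (4*e^(t)/5 + 1/5)^9

E[X^2] = d^2M/dt^2 |_{t=0} = 1332/25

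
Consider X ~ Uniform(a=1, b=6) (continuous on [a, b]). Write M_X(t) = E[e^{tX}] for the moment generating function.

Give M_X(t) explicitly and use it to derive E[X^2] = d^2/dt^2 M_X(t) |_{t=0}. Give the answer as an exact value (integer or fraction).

E[X^2] = M′′(0) = 43/3

M_X(t) = (e^(6*t) - e^(t))/(5*t)
M′(t) = (6*t*e^(6*t) - t*e^(t) - e^(6*t) + e^(t))/(5*t^2)
M′′(t) = (36*t^2*e^(6*t) - t^2*e^(t) - 12*t*e^(6*t) + 2*t*e^(t) + 2*e^(6*t) - 2*e^(t))/(5*t^3)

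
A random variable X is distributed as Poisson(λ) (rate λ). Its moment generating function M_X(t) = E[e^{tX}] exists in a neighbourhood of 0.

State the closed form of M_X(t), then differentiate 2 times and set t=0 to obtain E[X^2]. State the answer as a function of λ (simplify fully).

M_X(t) = e^(λ*(e^(t) - 1))
M′(t) = λ*e^(-λ)*e^(t)*e^(λ*e^(t))
M′′(t) = (λ^2*e^(2*t)*e^(λ*e^(t)) + λ*e^(t)*e^(λ*e^(t)))*e^(-λ)

E[X^2] = M′′(0) = λ*(λ + 1)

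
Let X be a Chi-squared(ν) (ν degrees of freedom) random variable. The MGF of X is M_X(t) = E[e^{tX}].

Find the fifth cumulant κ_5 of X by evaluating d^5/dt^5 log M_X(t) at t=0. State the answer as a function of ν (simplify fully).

κ_5 = K′′′′′(0) = 384*ν

M_X(t) = (1 - 2*t)^(-ν/2)
K_X(t) = log M_X(t) = -ν*log(1 - 2*t)/2
K′(t) = -ν/(2*t - 1)
K′′(t) = 2*ν/(4*t^2 - 4*t + 1)
K′′′(t) = -8*ν/(8*t^3 - 12*t^2 + 6*t - 1)
K′′′′(t) = 48*ν/(16*t^4 - 32*t^3 + 24*t^2 - 8*t + 1)
K′′′′′(t) = -384*ν/(32*t^5 - 80*t^4 + 80*t^3 - 40*t^2 + 10*t - 1)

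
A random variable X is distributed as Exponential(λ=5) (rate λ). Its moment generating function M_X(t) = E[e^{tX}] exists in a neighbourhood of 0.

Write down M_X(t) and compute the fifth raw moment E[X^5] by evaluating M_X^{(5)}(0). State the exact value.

E[X^5] = D^5[M](0) = 24/625

M_X(t) = 5/(5 - t)
D^5[M](t) = 600/(t^6 - 30*t^5 + 375*t^4 - 2500*t^3 + 9375*t^2 - 18750*t + 15625)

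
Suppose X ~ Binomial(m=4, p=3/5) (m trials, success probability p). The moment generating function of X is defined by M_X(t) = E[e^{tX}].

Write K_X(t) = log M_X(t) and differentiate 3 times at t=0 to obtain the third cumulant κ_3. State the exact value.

κ_3 = K^(3)(0) = -24/125

M_X(t) = (3*e^(t)/5 + 2/5)^4
K_X(t) = log M_X(t) = 4*log(3*e^(t)/5 + 2/5)
K^(3)(t) = (-72*e^(2*t) + 48*e^(t))/(27*e^(3*t) + 54*e^(2*t) + 36*e^(t) + 8)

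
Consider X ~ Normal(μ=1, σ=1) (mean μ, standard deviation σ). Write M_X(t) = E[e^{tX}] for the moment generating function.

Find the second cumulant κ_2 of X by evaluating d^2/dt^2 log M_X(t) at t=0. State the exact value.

M_X(t) = e^(t^2/2 + t)
K_X(t) = log M_X(t) = t^2/2 + t
K^(2)(t) = 1

κ_2 = K^(2)(0) = 1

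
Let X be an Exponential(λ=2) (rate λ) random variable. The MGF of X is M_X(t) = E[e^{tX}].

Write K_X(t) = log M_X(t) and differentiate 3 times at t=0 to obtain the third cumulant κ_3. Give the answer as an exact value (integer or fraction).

M_X(t) = 2/(2 - t)
K_X(t) = log M_X(t) = -log(2 - t) + log(2)
K^(3)(t) = -2/(t^3 - 6*t^2 + 12*t - 8)

κ_3 = K^(3)(0) = 1/4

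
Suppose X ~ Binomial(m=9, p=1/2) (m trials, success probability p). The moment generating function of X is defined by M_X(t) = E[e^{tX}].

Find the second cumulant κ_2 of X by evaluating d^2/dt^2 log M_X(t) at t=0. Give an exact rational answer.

κ_2 = K^(2)(0) = 9/4

M_X(t) = (e^(t)/2 + 1/2)^9
K_X(t) = log M_X(t) = 9*log(e^(t)/2 + 1/2)
K^(2)(t) = 9*e^(t)/(e^(2*t) + 2*e^(t) + 1)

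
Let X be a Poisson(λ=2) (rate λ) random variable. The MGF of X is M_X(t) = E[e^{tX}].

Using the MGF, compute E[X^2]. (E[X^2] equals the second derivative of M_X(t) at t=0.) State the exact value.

M_X(t) = e^(2*e^(t) - 2)
M^(2)(t) = (4*e^(2*t)*e^(2*e^(t)) + 2*e^(t)*e^(2*e^(t)))*e^(-2)

E[X^2] = M^(2)(0) = 6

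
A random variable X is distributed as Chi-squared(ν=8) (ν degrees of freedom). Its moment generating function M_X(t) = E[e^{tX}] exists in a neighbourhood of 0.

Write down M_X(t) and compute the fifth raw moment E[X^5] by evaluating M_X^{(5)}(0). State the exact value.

E[X^5] = d^5M/dt^5 |_{t=0} = 215040

M_X(t) = (1 - 2*t)^(-4)
dM/dt = -8/(32*t^5 - 80*t^4 + 80*t^3 - 40*t^2 + 10*t - 1)
d^2M/dt^2 = 80/(64*t^6 - 192*t^5 + 240*t^4 - 160*t^3 + 60*t^2 - 12*t + 1)
d^3M/dt^3 = -960/(128*t^7 - 448*t^6 + 672*t^5 - 560*t^4 + 280*t^3 - 84*t^2 + 14*t - 1)
d^4M/dt^4 = 13440/(256*t^8 - 1024*t^7 + 1792*t^6 - 1792*t^5 + 1120*t^4 - 448*t^3 + 112*t^2 - 16*t + 1)
d^5M/dt^5 = -215040/(512*t^9 - 2304*t^8 + 4608*t^7 - 5376*t^6 + 4032*t^5 - 2016*t^4 + 672*t^3 - 144*t^2 + 18*t - 1)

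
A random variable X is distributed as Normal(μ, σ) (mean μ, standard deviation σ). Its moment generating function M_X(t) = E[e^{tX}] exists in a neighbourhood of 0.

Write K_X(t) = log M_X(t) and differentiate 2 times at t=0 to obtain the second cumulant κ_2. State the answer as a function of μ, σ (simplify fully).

κ_2 = K^(2)(0) = σ^2

M_X(t) = e^(μ*t + σ^2*t^2/2)
K_X(t) = log M_X(t) = μ*t + σ^2*t^2/2
K^(2)(t) = σ^2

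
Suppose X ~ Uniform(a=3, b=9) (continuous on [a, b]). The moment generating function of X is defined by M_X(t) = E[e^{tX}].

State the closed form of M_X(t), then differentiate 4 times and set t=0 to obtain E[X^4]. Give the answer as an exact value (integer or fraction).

M_X(t) = (e^(9*t) - e^(3*t))/(6*t)
dM/dt = (9*t*e^(9*t) - 3*t*e^(3*t) - e^(9*t) + e^(3*t))/(6*t^2)
d^2M/dt^2 = (81*t^2*e^(9*t) - 9*t^2*e^(3*t) - 18*t*e^(9*t) + 6*t*e^(3*t) + 2*e^(9*t) - 2*e^(3*t))/(6*t^3)
d^3M/dt^3 = (243*t^3*e^(9*t) - 9*t^3*e^(3*t) - 81*t^2*e^(9*t) + 9*t^2*e^(3*t) + 18*t*e^(9*t) - 6*t*e^(3*t) - 2*e^(9*t) + 2*e^(3*t))/(2*t^4)

E[X^4] = d^4M/dt^4 |_{t=0} = 9801/5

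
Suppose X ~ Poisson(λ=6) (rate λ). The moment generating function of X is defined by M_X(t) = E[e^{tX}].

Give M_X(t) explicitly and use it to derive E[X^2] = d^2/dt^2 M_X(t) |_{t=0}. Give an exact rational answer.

M_X(t) = e^(6*e^(t) - 6)
dM/dt = 6*e^(-6)*e^(t)*e^(6*e^(t))
d^2M/dt^2 = (36*e^(2*t)*e^(6*e^(t)) + 6*e^(t)*e^(6*e^(t)))*e^(-6)

E[X^2] = d^2M/dt^2 |_{t=0} = 42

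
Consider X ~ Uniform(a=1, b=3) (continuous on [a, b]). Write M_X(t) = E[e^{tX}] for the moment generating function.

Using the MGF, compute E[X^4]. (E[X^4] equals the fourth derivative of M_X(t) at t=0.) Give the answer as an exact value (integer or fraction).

M_X(t) = (e^(3*t) - e^(t))/(2*t)
M^(4)(t) = (81*t^4*e^(3*t) - t^4*e^(t) - 108*t^3*e^(3*t) + 4*t^3*e^(t) + 108*t^2*e^(3*t) - 12*t^2*e^(t) - 72*t*e^(3*t) + 24*t*e^(t) + 24*e^(3*t) - 24*e^(t))/(2*t^5)

E[X^4] = M^(4)(0) = 121/5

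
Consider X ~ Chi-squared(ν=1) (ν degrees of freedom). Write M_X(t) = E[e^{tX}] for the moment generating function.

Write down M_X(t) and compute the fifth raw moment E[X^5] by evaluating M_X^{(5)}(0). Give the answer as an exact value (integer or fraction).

M_X(t) = 1/√(1 - 2*t)
M′(t) = -1/(2*t*√(1 - 2*t) - √(1 - 2*t))
M′′(t) = 3/(4*t^2*√(1 - 2*t) - 4*t*√(1 - 2*t) + √(1 - 2*t))
M′′′(t) = -15/(8*t^3*√(1 - 2*t) - 12*t^2*√(1 - 2*t) + 6*t*√(1 - 2*t) - √(1 - 2*t))
M′′′′(t) = 105/(16*t^4*√(1 - 2*t) - 32*t^3*√(1 - 2*t) + 24*t^2*√(1 - 2*t) - 8*t*√(1 - 2*t) + √(1 - 2*t))
M′′′′′(t) = -945/(32*t^5*√(1 - 2*t) - 80*t^4*√(1 - 2*t) + 80*t^3*√(1 - 2*t) - 40*t^2*√(1 - 2*t) + 10*t*√(1 - 2*t) - √(1 - 2*t))

E[X^5] = M′′′′′(0) = 945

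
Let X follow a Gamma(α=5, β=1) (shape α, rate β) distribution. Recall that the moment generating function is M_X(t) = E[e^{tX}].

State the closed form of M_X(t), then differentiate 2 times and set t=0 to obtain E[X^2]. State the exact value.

M_X(t) = (1 - t)^(-5)
dM/dt = 5/(t^6 - 6*t^5 + 15*t^4 - 20*t^3 + 15*t^2 - 6*t + 1)
d^2M/dt^2 = -30/(t^7 - 7*t^6 + 21*t^5 - 35*t^4 + 35*t^3 - 21*t^2 + 7*t - 1)

E[X^2] = d^2M/dt^2 |_{t=0} = 30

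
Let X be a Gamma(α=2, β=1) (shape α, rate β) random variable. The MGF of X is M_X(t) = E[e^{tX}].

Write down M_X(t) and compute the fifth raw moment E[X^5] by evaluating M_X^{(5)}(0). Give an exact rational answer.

M_X(t) = (1 - t)^(-2)
dM/dt = -2/(t^3 - 3*t^2 + 3*t - 1)
d^2M/dt^2 = 6/(t^4 - 4*t^3 + 6*t^2 - 4*t + 1)
d^3M/dt^3 = -24/(t^5 - 5*t^4 + 10*t^3 - 10*t^2 + 5*t - 1)
d^4M/dt^4 = 120/(t^6 - 6*t^5 + 15*t^4 - 20*t^3 + 15*t^2 - 6*t + 1)
d^5M/dt^5 = -720/(t^7 - 7*t^6 + 21*t^5 - 35*t^4 + 35*t^3 - 21*t^2 + 7*t - 1)

E[X^5] = d^5M/dt^5 |_{t=0} = 720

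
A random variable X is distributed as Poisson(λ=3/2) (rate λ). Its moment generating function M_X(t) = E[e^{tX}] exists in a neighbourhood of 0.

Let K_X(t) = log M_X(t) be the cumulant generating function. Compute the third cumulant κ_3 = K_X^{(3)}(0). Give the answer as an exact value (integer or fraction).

M_X(t) = e^(3*e^(t)/2 - 3/2)
K_X(t) = log M_X(t) = 3*e^(t)/2 - 3/2
K^(3)(t) = 3*e^(t)/2

κ_3 = K^(3)(0) = 3/2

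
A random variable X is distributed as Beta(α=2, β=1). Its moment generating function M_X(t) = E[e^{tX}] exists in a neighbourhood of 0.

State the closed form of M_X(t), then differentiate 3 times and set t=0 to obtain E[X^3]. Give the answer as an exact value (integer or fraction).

M_X(t) = ₁F₁(2; 3; t)
M′(t) = 2*₁F₁(3; 4; t)/3
M′′(t) = ₁F₁(4; 5; t)/2
M′′′(t) = 2*₁F₁(5; 6; t)/5

E[X^3] = M′′′(0) = 2/5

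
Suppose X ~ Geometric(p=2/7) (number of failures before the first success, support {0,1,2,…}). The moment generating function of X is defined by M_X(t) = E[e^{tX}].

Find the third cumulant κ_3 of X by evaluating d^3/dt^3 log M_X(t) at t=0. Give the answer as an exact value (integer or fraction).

κ_3 = D^3[K](0) = 105/2

M_X(t) = 2/(7*(1 - 5*e^(t)/7))
K_X(t) = log M_X(t) = -log(1 - 5*e^(t)/7) - log(7) + log(2)
D^3[K](t) = (-175*e^(2*t) - 245*e^(t))/(125*e^(3*t) - 525*e^(2*t) + 735*e^(t) - 343)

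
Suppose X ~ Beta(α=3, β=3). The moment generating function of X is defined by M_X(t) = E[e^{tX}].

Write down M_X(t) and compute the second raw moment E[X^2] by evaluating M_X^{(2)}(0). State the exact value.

E[X^2] = M^(2)(0) = 2/7

M_X(t) = ₁F₁(3; 6; t)
M^(2)(t) = 2*₁F₁(5; 8; t)/7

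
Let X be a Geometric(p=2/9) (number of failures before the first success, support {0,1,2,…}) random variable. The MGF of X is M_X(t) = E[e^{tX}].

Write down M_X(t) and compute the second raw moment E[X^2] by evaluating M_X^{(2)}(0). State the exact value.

E[X^2] = M′′(0) = 28

M_X(t) = 2/(9*(1 - 7*e^(t)/9))
M′(t) = 14*e^(t)/(49*e^(2*t) - 126*e^(t) + 81)
M′′(t) = (-98*e^(2*t) - 126*e^(t))/(343*e^(3*t) - 1323*e^(2*t) + 1701*e^(t) - 729)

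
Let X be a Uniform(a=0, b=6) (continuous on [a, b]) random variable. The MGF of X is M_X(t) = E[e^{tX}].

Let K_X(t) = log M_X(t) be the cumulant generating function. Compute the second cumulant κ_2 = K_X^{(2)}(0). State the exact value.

κ_2 = d^2K/dt^2 |_{t=0} = 3

M_X(t) = (e^(6*t) - 1)/(6*t)
K_X(t) = log M_X(t) = -log(t) + log(e^(6*t) - 1) - log(6)
dK/dt = (6*t*e^(6*t) - e^(6*t) + 1)/(t*e^(6*t) - t)
d^2K/dt^2 = (-36*t^2*e^(6*t) + e^(12*t) - 2*e^(6*t) + 1)/(t^2*e^(12*t) - 2*t^2*e^(6*t) + t^2)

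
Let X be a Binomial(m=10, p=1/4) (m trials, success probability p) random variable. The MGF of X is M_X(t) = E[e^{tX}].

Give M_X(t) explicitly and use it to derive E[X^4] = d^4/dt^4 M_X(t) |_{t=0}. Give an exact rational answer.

E[X^4] = D^4[M](0) = 2065/16

M_X(t) = (e^(t)/4 + 3/4)^10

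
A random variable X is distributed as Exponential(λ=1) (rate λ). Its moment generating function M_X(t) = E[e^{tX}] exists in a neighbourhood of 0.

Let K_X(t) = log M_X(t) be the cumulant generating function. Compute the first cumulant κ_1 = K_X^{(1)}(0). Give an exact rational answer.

M_X(t) = 1/(1 - t)
K_X(t) = log M_X(t) = -log(1 - t)
K^(1)(t) = -1/(t - 1)

κ_1 = K^(1)(0) = 1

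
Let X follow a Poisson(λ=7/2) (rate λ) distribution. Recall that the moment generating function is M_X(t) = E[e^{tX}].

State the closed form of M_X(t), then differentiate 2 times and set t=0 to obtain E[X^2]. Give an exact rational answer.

M_X(t) = e^(7*e^(t)/2 - 7/2)
M^(2)(t) = (49*e^(2*t)*e^(7*e^(t)/2) + 14*e^(t)*e^(7*e^(t)/2))*e^(-7/2)/4

E[X^2] = M^(2)(0) = 63/4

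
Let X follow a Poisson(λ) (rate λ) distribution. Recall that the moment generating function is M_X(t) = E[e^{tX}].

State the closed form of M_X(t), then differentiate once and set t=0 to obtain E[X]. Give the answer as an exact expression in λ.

E[X] = D[M](0) = λ

M_X(t) = e^(λ*(e^(t) - 1))
D[M](t) = λ*e^(-λ)*e^(t)*e^(λ*e^(t))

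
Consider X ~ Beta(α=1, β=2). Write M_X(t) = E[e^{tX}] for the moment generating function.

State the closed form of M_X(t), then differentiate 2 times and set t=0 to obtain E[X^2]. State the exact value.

E[X^2] = M^(2)(0) = 1/6

M_X(t) = ₁F₁(1; 3; t)
M^(2)(t) = ₁F₁(3; 5; t)/6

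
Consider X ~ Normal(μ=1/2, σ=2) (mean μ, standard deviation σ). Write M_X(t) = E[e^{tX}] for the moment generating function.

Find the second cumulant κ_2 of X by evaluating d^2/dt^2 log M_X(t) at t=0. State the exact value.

M_X(t) = e^(2*t^2 + t/2)
K_X(t) = log M_X(t) = 2*t^2 + t/2
D^2[K](t) = 4

κ_2 = D^2[K](0) = 4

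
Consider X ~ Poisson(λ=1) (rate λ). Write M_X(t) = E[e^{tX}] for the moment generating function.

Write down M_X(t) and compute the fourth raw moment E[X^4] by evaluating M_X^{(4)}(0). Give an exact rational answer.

M_X(t) = e^(e^(t) - 1)
dM/dt = e^(-1)*e^(t)*e^(e^(t))
d^2M/dt^2 = (e^(2*t)*e^(e^(t)) + e^(t)*e^(e^(t)))*e^(-1)
d^3M/dt^3 = (e^(3*t)*e^(e^(t)) + 3*e^(2*t)*e^(e^(t)) + e^(t)*e^(e^(t)))*e^(-1)
d^4M/dt^4 = (e^(4*t)*e^(e^(t)) + 6*e^(3*t)*e^(e^(t)) + 7*e^(2*t)*e^(e^(t)) + e^(t)*e^(e^(t)))*e^(-1)

E[X^4] = d^4M/dt^4 |_{t=0} = 15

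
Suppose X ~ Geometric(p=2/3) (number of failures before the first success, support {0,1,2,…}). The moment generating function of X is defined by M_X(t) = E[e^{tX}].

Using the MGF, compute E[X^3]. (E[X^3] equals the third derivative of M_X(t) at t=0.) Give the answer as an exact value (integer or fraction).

E[X^3] = M′′′(0) = 11/4

M_X(t) = 2/(3*(1 - e^(t)/3))
M′(t) = 2*e^(t)/(e^(2*t) - 6*e^(t) + 9)
M′′(t) = (-2*e^(2*t) - 6*e^(t))/(e^(3*t) - 9*e^(2*t) + 27*e^(t) - 27)
M′′′(t) = (2*e^(3*t) + 24*e^(2*t) + 18*e^(t))/(e^(4*t) - 12*e^(3*t) + 54*e^(2*t) - 108*e^(t) + 81)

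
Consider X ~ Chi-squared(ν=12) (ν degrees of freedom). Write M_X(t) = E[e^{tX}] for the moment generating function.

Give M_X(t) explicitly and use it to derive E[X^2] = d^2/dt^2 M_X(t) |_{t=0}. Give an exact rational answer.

E[X^2] = D^2[M](0) = 168

M_X(t) = (1 - 2*t)^(-6)
D^2[M](t) = 168/(256*t^8 - 1024*t^7 + 1792*t^6 - 1792*t^5 + 1120*t^4 - 448*t^3 + 112*t^2 - 16*t + 1)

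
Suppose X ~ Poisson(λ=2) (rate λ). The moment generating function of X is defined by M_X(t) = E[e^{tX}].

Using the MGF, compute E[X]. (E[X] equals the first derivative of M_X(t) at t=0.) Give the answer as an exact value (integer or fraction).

M_X(t) = e^(2*e^(t) - 2)
dM/dt = 2*e^(-2)*e^(t)*e^(2*e^(t))

E[X] = dM/dt |_{t=0} = 2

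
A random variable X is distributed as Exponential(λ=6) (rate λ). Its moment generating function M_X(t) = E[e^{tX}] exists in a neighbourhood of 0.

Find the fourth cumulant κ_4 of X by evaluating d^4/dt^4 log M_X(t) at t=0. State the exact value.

M_X(t) = 6/(6 - t)
K_X(t) = log M_X(t) = -log(6 - t) + log(6)
dK/dt = -1/(t - 6)
d^2K/dt^2 = 1/(t^2 - 12*t + 36)
d^3K/dt^3 = -2/(t^3 - 18*t^2 + 108*t - 216)
d^4K/dt^4 = 6/(t^4 - 24*t^3 + 216*t^2 - 864*t + 1296)

κ_4 = d^4K/dt^4 |_{t=0} = 1/216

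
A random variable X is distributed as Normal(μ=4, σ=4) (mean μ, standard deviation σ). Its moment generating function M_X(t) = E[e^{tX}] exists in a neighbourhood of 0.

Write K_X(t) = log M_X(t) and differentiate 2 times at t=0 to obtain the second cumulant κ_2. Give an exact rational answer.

κ_2 = d^2K/dt^2 |_{t=0} = 16

M_X(t) = e^(8*t^2 + 4*t)
K_X(t) = log M_X(t) = 8*t^2 + 4*t
dK/dt = 16*t + 4
d^2K/dt^2 = 16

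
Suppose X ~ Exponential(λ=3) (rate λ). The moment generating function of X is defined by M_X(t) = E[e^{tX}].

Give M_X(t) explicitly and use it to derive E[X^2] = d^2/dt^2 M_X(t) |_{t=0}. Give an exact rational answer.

E[X^2] = M′′(0) = 2/9

M_X(t) = 3/(3 - t)
M′(t) = 3/(t^2 - 6*t + 9)
M′′(t) = -6/(t^3 - 9*t^2 + 27*t - 27)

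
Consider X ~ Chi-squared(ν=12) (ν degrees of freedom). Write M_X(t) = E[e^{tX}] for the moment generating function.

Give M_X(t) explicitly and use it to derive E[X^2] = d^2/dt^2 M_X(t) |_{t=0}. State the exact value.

M_X(t) = (1 - 2*t)^(-6)
D^2[M](t) = 168/(256*t^8 - 1024*t^7 + 1792*t^6 - 1792*t^5 + 1120*t^4 - 448*t^3 + 112*t^2 - 16*t + 1)

E[X^2] = D^2[M](0) = 168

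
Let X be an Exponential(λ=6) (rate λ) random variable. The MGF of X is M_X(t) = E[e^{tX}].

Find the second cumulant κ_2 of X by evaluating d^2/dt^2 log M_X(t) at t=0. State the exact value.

κ_2 = K^(2)(0) = 1/36

M_X(t) = 6/(6 - t)
K_X(t) = log M_X(t) = -log(6 - t) + log(6)
K^(2)(t) = 1/(t^2 - 12*t + 36)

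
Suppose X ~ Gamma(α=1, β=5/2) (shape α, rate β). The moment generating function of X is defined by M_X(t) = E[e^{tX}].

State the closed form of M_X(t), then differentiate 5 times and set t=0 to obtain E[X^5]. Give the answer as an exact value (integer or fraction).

M_X(t) = 5/(2*(5/2 - t))
M^(5)(t) = 19200/(64*t^6 - 960*t^5 + 6000*t^4 - 20000*t^3 + 37500*t^2 - 37500*t + 15625)

E[X^5] = M^(5)(0) = 768/625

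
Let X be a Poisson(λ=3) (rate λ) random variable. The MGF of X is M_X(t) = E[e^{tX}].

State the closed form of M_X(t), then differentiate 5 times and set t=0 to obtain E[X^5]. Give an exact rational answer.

E[X^5] = M′′′′′(0) = 1866

M_X(t) = e^(3*e^(t) - 3)
M′(t) = 3*e^(-3)*e^(t)*e^(3*e^(t))
M′′(t) = (9*e^(2*t)*e^(3*e^(t)) + 3*e^(t)*e^(3*e^(t)))*e^(-3)
M′′′(t) = (27*e^(3*t)*e^(3*e^(t)) + 27*e^(2*t)*e^(3*e^(t)) + 3*e^(t)*e^(3*e^(t)))*e^(-3)
M′′′′(t) = (81*e^(4*t)*e^(3*e^(t)) + 162*e^(3*t)*e^(3*e^(t)) + 63*e^(2*t)*e^(3*e^(t)) + 3*e^(t)*e^(3*e^(t)))*e^(-3)
M′′′′′(t) = (243*e^(5*t)*e^(3*e^(t)) + 810*e^(4*t)*e^(3*e^(t)) + 675*e^(3*t)*e^(3*e^(t)) + 135*e^(2*t)*e^(3*e^(t)) + 3*e^(t)*e^(3*e^(t)))*e^(-3)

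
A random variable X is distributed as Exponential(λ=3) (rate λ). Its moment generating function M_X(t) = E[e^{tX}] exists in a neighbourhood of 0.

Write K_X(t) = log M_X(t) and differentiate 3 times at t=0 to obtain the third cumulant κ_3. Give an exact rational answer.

M_X(t) = 3/(3 - t)
K_X(t) = log M_X(t) = -log(3 - t) + log(3)
K^(3)(t) = -2/(t^3 - 9*t^2 + 27*t - 27)

κ_3 = K^(3)(0) = 2/27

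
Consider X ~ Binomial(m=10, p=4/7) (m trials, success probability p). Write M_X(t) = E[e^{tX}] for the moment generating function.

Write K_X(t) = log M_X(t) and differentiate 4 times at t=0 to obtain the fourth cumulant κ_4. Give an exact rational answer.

M_X(t) = (4*e^(t)/7 + 3/7)^10
K_X(t) = log M_X(t) = 10*log(4*e^(t)/7 + 3/7)
K′(t) = 40*e^(t)/(4*e^(t) + 3)
K′′(t) = 120*e^(t)/(16*e^(2*t) + 24*e^(t) + 9)
K′′′(t) = (-480*e^(2*t) + 360*e^(t))/(64*e^(3*t) + 144*e^(2*t) + 108*e^(t) + 27)
K′′′′(t) = (1920*e^(3*t) - 5760*e^(2*t) + 1080*e^(t))/(256*e^(4*t) + 768*e^(3*t) + 864*e^(2*t) + 432*e^(t) + 81)

κ_4 = K′′′′(0) = -2760/2401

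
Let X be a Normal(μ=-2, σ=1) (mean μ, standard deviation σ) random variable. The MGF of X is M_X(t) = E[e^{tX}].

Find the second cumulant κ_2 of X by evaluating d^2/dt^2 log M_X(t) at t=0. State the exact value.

κ_2 = K′′(0) = 1

M_X(t) = e^(t^2/2 - 2*t)
K_X(t) = log M_X(t) = t^2/2 - 2*t
K′(t) = t - 2
K′′(t) = 1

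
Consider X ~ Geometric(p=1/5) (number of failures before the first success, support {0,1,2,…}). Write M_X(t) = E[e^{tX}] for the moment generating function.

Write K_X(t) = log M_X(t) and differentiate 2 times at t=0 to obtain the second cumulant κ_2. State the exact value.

κ_2 = D^2[K](0) = 20

M_X(t) = 1/(5*(1 - 4*e^(t)/5))
K_X(t) = log M_X(t) = -log(1 - 4*e^(t)/5) - log(5)
D^2[K](t) = 20*e^(t)/(16*e^(2*t) - 40*e^(t) + 25)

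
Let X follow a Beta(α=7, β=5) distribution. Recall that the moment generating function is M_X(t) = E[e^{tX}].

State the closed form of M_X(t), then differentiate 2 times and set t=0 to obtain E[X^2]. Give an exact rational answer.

M_X(t) = ₁F₁(7; 12; t)
dM/dt = 7*₁F₁(8; 13; t)/12
d^2M/dt^2 = 14*₁F₁(9; 14; t)/39

E[X^2] = d^2M/dt^2 |_{t=0} = 14/39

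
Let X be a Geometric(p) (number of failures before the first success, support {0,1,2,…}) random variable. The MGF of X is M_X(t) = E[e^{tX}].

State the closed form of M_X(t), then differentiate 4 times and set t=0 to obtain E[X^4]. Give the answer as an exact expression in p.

M_X(t) = p/(-(1 - p)*e^(t) + 1)
dM/dt = (-p^2*e^(t) + p*e^(t))/(p^2*e^(2*t) - 2*p*e^(2*t) + 2*p*e^(t) + e^(2*t) - 2*e^(t) + 1)

E[X^4] = d^4M/dt^4 |_{t=0} = 1 - 15/p + 50/p^2 - 60/p^3 + 24/p^4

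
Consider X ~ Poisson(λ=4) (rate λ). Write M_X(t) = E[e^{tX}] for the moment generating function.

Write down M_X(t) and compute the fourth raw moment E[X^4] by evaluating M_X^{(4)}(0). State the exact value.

M_X(t) = e^(4*e^(t) - 4)
dM/dt = 4*e^(-4)*e^(t)*e^(4*e^(t))
d^2M/dt^2 = (16*e^(2*t)*e^(4*e^(t)) + 4*e^(t)*e^(4*e^(t)))*e^(-4)
d^3M/dt^3 = (64*e^(3*t)*e^(4*e^(t)) + 48*e^(2*t)*e^(4*e^(t)) + 4*e^(t)*e^(4*e^(t)))*e^(-4)
d^4M/dt^4 = (256*e^(4*t)*e^(4*e^(t)) + 384*e^(3*t)*e^(4*e^(t)) + 112*e^(2*t)*e^(4*e^(t)) + 4*e^(t)*e^(4*e^(t)))*e^(-4)

E[X^4] = d^4M/dt^4 |_{t=0} = 756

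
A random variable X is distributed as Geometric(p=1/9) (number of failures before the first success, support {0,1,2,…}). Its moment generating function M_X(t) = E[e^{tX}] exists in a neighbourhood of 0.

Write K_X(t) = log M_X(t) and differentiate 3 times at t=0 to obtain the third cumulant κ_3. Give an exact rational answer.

M_X(t) = 1/(9*(1 - 8*e^(t)/9))
K_X(t) = log M_X(t) = -log(1 - 8*e^(t)/9) - 2*log(3)
D^3[K](t) = (-576*e^(2*t) - 648*e^(t))/(512*e^(3*t) - 1728*e^(2*t) + 1944*e^(t) - 729)

κ_3 = D^3[K](0) = 1224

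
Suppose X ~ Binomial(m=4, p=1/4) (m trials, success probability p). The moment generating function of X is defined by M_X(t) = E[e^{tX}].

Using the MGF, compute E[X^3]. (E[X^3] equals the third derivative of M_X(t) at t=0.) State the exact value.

M_X(t) = (e^(t)/4 + 3/4)^4
dM/dt = e^(4*t)/64 + 9*e^(3*t)/64 + 27*e^(2*t)/64 + 27*e^(t)/64
d^2M/dt^2 = e^(4*t)/16 + 27*e^(3*t)/64 + 27*e^(2*t)/32 + 27*e^(t)/64
d^3M/dt^3 = e^(4*t)/4 + 81*e^(3*t)/64 + 27*e^(2*t)/16 + 27*e^(t)/64

E[X^3] = d^3M/dt^3 |_{t=0} = 29/8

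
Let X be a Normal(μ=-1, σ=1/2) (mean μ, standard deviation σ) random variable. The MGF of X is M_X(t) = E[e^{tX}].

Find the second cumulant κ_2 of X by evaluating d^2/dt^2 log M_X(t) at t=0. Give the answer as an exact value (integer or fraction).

M_X(t) = e^(t^2/8 - t)
K_X(t) = log M_X(t) = t^2/8 - t
dK/dt = t/4 - 1
d^2K/dt^2 = 1/4

κ_2 = d^2K/dt^2 |_{t=0} = 1/4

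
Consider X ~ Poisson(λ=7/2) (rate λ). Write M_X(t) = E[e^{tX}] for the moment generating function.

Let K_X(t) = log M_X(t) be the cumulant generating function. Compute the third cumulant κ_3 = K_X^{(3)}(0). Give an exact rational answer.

κ_3 = d^3K/dt^3 |_{t=0} = 7/2

M_X(t) = e^(7*e^(t)/2 - 7/2)
K_X(t) = log M_X(t) = 7*e^(t)/2 - 7/2
dK/dt = 7*e^(t)/2
d^2K/dt^2 = 7*e^(t)/2
d^3K/dt^3 = 7*e^(t)/2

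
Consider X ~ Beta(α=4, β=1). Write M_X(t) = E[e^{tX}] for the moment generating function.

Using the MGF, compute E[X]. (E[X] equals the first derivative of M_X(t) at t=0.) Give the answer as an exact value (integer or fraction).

M_X(t) = ₁F₁(4; 5; t)
dM/dt = 4*₁F₁(5; 6; t)/5

E[X] = dM/dt |_{t=0} = 4/5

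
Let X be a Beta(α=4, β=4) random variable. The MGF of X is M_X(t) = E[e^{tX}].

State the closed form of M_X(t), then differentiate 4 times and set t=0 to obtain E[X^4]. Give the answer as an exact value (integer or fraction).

E[X^4] = M′′′′(0) = 7/66

M_X(t) = ₁F₁(4; 8; t)
M′(t) = ₁F₁(5; 9; t)/2
M′′(t) = 5*₁F₁(6; 10; t)/18
M′′′(t) = ₁F₁(7; 11; t)/6
M′′′′(t) = 7*₁F₁(8; 12; t)/66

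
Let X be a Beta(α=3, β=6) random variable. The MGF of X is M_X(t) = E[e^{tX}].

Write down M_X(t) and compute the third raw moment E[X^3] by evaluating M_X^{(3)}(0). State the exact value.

M_X(t) = ₁F₁(3; 9; t)
dM/dt = ₁F₁(4; 10; t)/3
d^2M/dt^2 = 2*₁F₁(5; 11; t)/15
d^3M/dt^3 = 2*₁F₁(6; 12; t)/33

E[X^3] = d^3M/dt^3 |_{t=0} = 2/33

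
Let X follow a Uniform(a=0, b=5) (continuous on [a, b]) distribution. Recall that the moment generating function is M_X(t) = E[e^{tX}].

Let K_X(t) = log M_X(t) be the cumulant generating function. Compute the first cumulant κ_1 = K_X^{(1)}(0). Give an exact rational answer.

κ_1 = dK/dt |_{t=0} = 5/2

M_X(t) = (e^(5*t) - 1)/(5*t)
K_X(t) = log M_X(t) = -log(t) + log(e^(5*t) - 1) - log(5)
dK/dt = (5*t*e^(5*t) - e^(5*t) + 1)/(t*e^(5*t) - t)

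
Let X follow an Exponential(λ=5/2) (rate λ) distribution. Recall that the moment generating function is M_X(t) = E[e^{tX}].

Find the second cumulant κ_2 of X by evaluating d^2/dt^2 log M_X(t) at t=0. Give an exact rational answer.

κ_2 = K^(2)(0) = 4/25

M_X(t) = 5/(2*(5/2 - t))
K_X(t) = log M_X(t) = -log(5/2 - t) - log(2) + log(5)
K^(2)(t) = 4/(4*t^2 - 20*t + 25)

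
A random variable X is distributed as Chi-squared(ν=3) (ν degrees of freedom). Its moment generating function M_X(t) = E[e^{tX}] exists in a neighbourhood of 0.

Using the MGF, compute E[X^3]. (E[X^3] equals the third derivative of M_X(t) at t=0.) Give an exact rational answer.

E[X^3] = d^3M/dt^3 |_{t=0} = 105

M_X(t) = (1 - 2*t)^(-3/2)
dM/dt = 3/(4*t^2*√(1 - 2*t) - 4*t*√(1 - 2*t) + √(1 - 2*t))
d^2M/dt^2 = -15/(8*t^3*√(1 - 2*t) - 12*t^2*√(1 - 2*t) + 6*t*√(1 - 2*t) - √(1 - 2*t))
d^3M/dt^3 = 105/(16*t^4*√(1 - 2*t) - 32*t^3*√(1 - 2*t) + 24*t^2*√(1 - 2*t) - 8*t*√(1 - 2*t) + √(1 - 2*t))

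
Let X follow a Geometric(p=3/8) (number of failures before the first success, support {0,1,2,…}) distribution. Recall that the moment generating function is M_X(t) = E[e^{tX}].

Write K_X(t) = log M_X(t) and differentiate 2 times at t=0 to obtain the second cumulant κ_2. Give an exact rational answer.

M_X(t) = 3/(8*(1 - 5*e^(t)/8))
K_X(t) = log M_X(t) = -log(1 - 5*e^(t)/8) - 3*log(2) + log(3)
K′(t) = -5*e^(t)/(5*e^(t) - 8)
K′′(t) = 40*e^(t)/(25*e^(2*t) - 80*e^(t) + 64)

κ_2 = K′′(0) = 40/9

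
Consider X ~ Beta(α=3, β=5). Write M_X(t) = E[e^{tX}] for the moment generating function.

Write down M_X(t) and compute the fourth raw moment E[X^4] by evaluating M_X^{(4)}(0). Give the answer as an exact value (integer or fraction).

E[X^4] = d^4M/dt^4 |_{t=0} = 1/22

M_X(t) = ₁F₁(3; 8; t)
dM/dt = 3*₁F₁(4; 9; t)/8
d^2M/dt^2 = ₁F₁(5; 10; t)/6
d^3M/dt^3 = ₁F₁(6; 11; t)/12
d^4M/dt^4 = ₁F₁(7; 12; t)/22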